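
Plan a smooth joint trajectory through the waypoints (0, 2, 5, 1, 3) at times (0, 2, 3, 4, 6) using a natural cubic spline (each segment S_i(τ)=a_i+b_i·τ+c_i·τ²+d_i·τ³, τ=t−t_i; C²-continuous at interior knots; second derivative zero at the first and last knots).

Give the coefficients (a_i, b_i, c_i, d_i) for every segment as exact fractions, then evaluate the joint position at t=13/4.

Δ: Δ0=1, Δ1=3, Δ2=-4, Δ3=1
row 1: diag=6, rhs=12; c'=1/6, d'=2
row 2: denom=4−1·1/6=23/6; d'=(-42−1·2)/(23/6)=-264/23
row 3: denom=6−1·6/23=132/23; d'=(30−1·-264/23)/(132/23)=159/22
back: M3=159/22
back: M2=-264/23−6/23·159/22=-147/11
back: M1=2−1/6·-147/11=93/22
M: M0=0, M1=93/22, M2=-147/11, M3=159/22, M4=0
seg 0: a=0, c=M0/2=0, d=(M1−M0)/(6·2)=31/88, b=Δ0−h0·(2M0+M1)/6=-9/22
seg 1: a=2, c=M1/2=93/44, d=(M2−M1)/(6·1)=-129/44, b=Δ1−h1·(2M1+M2)/6=42/11
seg 2: a=5, c=M2/2=-147/22, d=(M3−M2)/(6·1)=151/44, b=Δ2−h2·(2M2+M3)/6=-3/4
seg 3: a=1, c=M3/2=159/44, d=(M4−M3)/(6·2)=-53/88, b=Δ3−h3·(2M3+M4)/6=-42/11
t_q=13/4 → seg 2, τ=1/4; S=5+-3/4·τ+-147/22·τ²+151/44·τ³=12527/2816

  seg 0: a=0 b=-9/22 c=0 d=31/88
  seg 1: a=2 b=42/11 c=93/44 d=-129/44
  seg 2: a=5 b=-3/4 c=-147/22 d=151/44
  seg 3: a=1 b=-42/11 c=159/44 d=-53/88
S(13/4) = 12527/2816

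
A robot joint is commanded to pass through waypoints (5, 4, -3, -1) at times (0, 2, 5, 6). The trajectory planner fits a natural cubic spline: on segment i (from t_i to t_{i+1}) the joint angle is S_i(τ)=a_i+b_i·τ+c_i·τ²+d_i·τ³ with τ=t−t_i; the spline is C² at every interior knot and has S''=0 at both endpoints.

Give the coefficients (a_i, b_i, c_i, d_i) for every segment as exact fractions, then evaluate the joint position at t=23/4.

Δ: Δ0=-1/2, Δ1=-7/3, Δ2=2
row 1: diag=10, rhs=-11; c'=3/10, d'=-11/10
row 2: denom=8−3·3/10=71/10; d'=(26−3·-11/10)/(71/10)=293/71
back: M2=293/71
back: M1=-11/10−3/10·293/71=-166/71
M: M0=0, M1=-166/71, M2=293/71, M3=0
seg 0: a=5, c=M0/2=0, d=(M1−M0)/(6·2)=-83/426, b=Δ0−h0·(2M0+M1)/6=119/426
seg 1: a=4, c=M1/2=-83/71, d=(M2−M1)/(6·3)=51/142, b=Δ1−h1·(2M1+M2)/6=-877/426
seg 2: a=-3, c=M2/2=293/142, d=(M3−M2)/(6·1)=-293/426, b=Δ2−h2·(2M2+M3)/6=133/213
t_q=23/4 → seg 2, τ=3/4; S=-3+133/213·τ+293/142·τ²+-293/426·τ³=-15097/9088

  seg 0: a=5 b=119/426 c=0 d=-83/426
  seg 1: a=4 b=-877/426 c=-83/71 d=51/142
  seg 2: a=-3 b=133/213 c=293/142 d=-293/426
S(23/4) = -15097/9088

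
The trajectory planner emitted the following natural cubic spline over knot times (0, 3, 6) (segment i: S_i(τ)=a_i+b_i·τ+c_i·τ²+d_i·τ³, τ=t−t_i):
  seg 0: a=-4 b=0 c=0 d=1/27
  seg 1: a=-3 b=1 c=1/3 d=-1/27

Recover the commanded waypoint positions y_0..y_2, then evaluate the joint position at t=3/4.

y_0 = S_0(0) = a_0 = -4
y_1 = S_1(0) = a_1 = -3
y_2 = S_1(3) = 2
t_q=3/4 is in segment 0 (τ=3/4); S_0(τ)=-255/64

y_0=-4 y_1=-3 y_2=2
S(3/4) = -255/64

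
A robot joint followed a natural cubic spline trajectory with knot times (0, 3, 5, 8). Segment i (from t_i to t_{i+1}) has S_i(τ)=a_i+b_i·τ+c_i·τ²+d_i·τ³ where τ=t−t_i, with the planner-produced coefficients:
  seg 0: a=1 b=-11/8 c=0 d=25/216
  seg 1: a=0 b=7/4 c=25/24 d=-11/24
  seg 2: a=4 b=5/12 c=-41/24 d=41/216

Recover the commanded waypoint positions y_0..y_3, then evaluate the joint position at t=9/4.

y_0 = S_0(0) = a_0 = 1
y_1 = S_1(0) = a_1 = 0
y_2 = S_2(0) = a_2 = 4
y_3 = S_2(3) = -5
t_q=9/4 is in segment 0 (τ=9/4); S_0(τ)=-397/512

y_0=1 y_1=0 y_2=4 y_3=-5
S(9/4) = -397/512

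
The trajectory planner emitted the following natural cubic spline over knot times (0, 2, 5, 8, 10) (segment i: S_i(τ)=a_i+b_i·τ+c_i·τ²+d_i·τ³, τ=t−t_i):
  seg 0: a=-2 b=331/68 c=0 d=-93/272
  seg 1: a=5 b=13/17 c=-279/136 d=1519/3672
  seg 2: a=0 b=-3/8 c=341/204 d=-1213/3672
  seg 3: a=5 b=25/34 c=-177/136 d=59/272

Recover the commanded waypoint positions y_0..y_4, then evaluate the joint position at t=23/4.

y_0 = S_0(0) = a_0 = -2
y_1 = S_1(0) = a_1 = 5
y_2 = S_2(0) = a_2 = 0
y_3 = S_3(0) = a_3 = 5
y_4 = S_3(2) = 3
t_q=23/4 is in segment 2 (τ=3/4); S_2(τ)=4523/8704

y_0=-2 y_1=5 y_2=0 y_3=5 y_4=3
S(23/4) = 4523/8704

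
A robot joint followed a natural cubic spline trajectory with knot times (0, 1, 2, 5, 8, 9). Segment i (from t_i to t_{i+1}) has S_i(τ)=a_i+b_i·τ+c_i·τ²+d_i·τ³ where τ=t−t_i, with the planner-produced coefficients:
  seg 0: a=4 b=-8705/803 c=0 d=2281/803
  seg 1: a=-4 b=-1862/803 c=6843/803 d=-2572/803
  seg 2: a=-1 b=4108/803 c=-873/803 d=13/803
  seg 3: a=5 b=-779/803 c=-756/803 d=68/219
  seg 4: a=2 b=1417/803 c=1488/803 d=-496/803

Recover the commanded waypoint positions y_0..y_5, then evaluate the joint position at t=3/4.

y_0 = S_0(0) = a_0 = 4
y_1 = S_1(0) = a_1 = -4
y_2 = S_2(0) = a_2 = -1
y_3 = S_3(0) = a_3 = 5
y_4 = S_4(0) = a_4 = 2
y_5 = S_4(1) = 5
t_q=3/4 is in segment 0 (τ=3/4); S_0(τ)=-150685/51392

y_0=4 y_1=-4 y_2=-1 y_3=5 y_4=2 y_5=5
S(3/4) = -150685/51392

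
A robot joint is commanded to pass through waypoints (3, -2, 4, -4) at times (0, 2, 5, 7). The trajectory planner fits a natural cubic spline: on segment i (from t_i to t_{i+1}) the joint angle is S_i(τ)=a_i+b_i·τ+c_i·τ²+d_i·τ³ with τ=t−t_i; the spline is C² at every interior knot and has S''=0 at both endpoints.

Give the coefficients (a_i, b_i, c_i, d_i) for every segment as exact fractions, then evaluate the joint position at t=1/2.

  seg 0: a=3 b=-101/26 c=0 d=9/26
  seg 1: a=-2 b=7/26 c=27/13 d=-1/2
  seg 2: a=4 b=-10/13 c=-63/26 d=21/52
S(1/2) = 229/208

Δ: Δ0=-5/2, Δ1=2, Δ2=-4
row 1: diag=10, rhs=27; c'=3/10, d'=27/10
row 2: denom=10−3·3/10=91/10; d'=(-36−3·27/10)/(91/10)=-63/13
back: M2=-63/13
back: M1=27/10−3/10·-63/13=54/13
M: M0=0, M1=54/13, M2=-63/13, M3=0
seg 0: a=3, c=M0/2=0, d=(M1−M0)/(6·2)=9/26, b=Δ0−h0·(2M0+M1)/6=-101/26
seg 1: a=-2, c=M1/2=27/13, d=(M2−M1)/(6·3)=-1/2, b=Δ1−h1·(2M1+M2)/6=7/26
seg 2: a=4, c=M2/2=-63/26, d=(M3−M2)/(6·2)=21/52, b=Δ2−h2·(2M2+M3)/6=-10/13
t_q=1/2 → seg 0, τ=1/2; S=3+-101/26·τ+0·τ²+9/26·τ³=229/208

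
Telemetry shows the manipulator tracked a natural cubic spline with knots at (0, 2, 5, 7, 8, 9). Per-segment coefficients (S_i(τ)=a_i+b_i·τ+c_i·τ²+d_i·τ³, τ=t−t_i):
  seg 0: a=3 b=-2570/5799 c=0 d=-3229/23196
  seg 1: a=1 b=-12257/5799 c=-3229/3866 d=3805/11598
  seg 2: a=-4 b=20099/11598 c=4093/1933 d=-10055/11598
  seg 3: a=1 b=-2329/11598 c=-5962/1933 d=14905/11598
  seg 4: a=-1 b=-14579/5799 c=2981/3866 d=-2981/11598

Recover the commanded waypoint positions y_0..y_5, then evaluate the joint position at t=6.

y_0=3 y_1=1 y_2=-4 y_3=1 y_4=-1 y_5=-3
S(6) = -1965/1933

y_0 = S_0(0) = a_0 = 3
y_1 = S_1(0) = a_1 = 1
y_2 = S_2(0) = a_2 = -4
y_3 = S_3(0) = a_3 = 1
y_4 = S_4(0) = a_4 = -1
y_5 = S_4(1) = -3
t_q=6 is in segment 2 (τ=1); S_2(τ)=-1965/1933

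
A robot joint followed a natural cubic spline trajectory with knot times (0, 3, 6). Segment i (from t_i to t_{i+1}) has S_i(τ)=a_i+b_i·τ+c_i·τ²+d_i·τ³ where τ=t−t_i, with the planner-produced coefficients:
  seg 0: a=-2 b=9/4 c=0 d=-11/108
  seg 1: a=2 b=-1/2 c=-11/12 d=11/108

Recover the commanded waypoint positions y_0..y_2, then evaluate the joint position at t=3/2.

y_0 = S_0(0) = a_0 = -2
y_1 = S_1(0) = a_1 = 2
y_2 = S_1(3) = -5
t_q=3/2 is in segment 0 (τ=3/2); S_0(τ)=33/32

y_0=-2 y_1=2 y_2=-5
S(3/2) = 33/32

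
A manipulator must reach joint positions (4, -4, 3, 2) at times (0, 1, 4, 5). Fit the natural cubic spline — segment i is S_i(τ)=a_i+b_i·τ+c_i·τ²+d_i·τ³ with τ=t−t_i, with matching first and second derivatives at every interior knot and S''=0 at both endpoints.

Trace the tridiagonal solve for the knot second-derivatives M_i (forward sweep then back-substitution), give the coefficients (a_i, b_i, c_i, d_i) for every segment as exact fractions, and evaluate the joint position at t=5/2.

Δ: Δ0=-8, Δ1=7/3, Δ2=-1
row 1: diag=8, rhs=62; c'=3/8, d'=31/4
row 2: denom=8−3·3/8=55/8; d'=(-20−3·31/4)/(55/8)=-346/55
back: M2=-346/55
back: M1=31/4−3/8·-346/55=556/55
M: M0=0, M1=556/55, M2=-346/55, M3=0
seg 0: a=4, c=M0/2=0, d=(M1−M0)/(6·1)=278/165, b=Δ0−h0·(2M0+M1)/6=-1598/165
seg 1: a=-4, c=M1/2=278/55, d=(M2−M1)/(6·3)=-41/45, b=Δ1−h1·(2M1+M2)/6=-764/165
seg 2: a=3, c=M2/2=-173/55, d=(M3−M2)/(6·1)=173/165, b=Δ2−h2·(2M2+M3)/6=181/165
t_q=5/2 → seg 1, τ=3/2; S=-4+-764/165·τ+278/55·τ²+-41/45·τ³=-233/88

  seg 0: a=4 b=-1598/165 c=0 d=278/165
  seg 1: a=-4 b=-764/165 c=278/55 d=-41/45
  seg 2: a=3 b=181/165 c=-173/55 d=173/165
S(5/2) = -233/88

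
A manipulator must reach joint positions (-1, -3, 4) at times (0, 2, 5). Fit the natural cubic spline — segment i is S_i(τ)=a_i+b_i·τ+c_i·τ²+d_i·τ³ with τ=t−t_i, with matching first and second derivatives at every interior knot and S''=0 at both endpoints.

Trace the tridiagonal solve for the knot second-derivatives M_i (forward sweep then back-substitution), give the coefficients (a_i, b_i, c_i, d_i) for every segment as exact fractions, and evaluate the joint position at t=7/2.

  seg 0: a=-1 b=-5/3 c=0 d=1/6
  seg 1: a=-3 b=1/3 c=1 d=-1/9
S(7/2) = -5/8

Δ: Δ0=-1, Δ1=7/3
row 1: diag=10, rhs=20; c'=3/10, d'=2
back: M1=2
M: M0=0, M1=2, M2=0
seg 0: a=-1, c=M0/2=0, d=(M1−M0)/(6·2)=1/6, b=Δ0−h0·(2M0+M1)/6=-5/3
seg 1: a=-3, c=M1/2=1, d=(M2−M1)/(6·3)=-1/9, b=Δ1−h1·(2M1+M2)/6=1/3
t_q=7/2 → seg 1, τ=3/2; S=-3+1/3·τ+1·τ²+-1/9·τ³=-5/8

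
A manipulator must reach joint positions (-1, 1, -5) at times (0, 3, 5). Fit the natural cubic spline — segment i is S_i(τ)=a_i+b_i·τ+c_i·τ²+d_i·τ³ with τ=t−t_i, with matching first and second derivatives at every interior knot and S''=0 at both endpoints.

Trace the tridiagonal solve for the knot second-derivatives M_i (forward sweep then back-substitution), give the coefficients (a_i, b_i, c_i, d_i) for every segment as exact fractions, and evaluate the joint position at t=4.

Δ: Δ0=2/3, Δ1=-3
row 1: diag=10, rhs=-22; c'=1/5, d'=-11/5
back: M1=-11/5
M: M0=0, M1=-11/5, M2=0
seg 0: a=-1, c=M0/2=0, d=(M1−M0)/(6·3)=-11/90, b=Δ0−h0·(2M0+M1)/6=53/30
seg 1: a=1, c=M1/2=-11/10, d=(M2−M1)/(6·2)=11/60, b=Δ1−h1·(2M1+M2)/6=-23/15
t_q=4 → seg 1, τ=1; S=1+-23/15·τ+-11/10·τ²+11/60·τ³=-29/20

  seg 0: a=-1 b=53/30 c=0 d=-11/90
  seg 1: a=1 b=-23/15 c=-11/10 d=11/60
S(4) = -29/20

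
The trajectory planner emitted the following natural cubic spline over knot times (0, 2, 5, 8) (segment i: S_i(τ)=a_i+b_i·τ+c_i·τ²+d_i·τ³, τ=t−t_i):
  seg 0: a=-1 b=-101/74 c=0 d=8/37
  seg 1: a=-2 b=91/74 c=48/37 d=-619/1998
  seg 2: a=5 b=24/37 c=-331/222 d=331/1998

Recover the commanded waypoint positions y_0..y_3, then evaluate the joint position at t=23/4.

y_0=-1 y_1=-2 y_2=5 y_3=-2
S(23/4) = 22343/4736

y_0 = S_0(0) = a_0 = -1
y_1 = S_1(0) = a_1 = -2
y_2 = S_2(0) = a_2 = 5
y_3 = S_2(3) = -2
t_q=23/4 is in segment 2 (τ=3/4); S_2(τ)=22343/4736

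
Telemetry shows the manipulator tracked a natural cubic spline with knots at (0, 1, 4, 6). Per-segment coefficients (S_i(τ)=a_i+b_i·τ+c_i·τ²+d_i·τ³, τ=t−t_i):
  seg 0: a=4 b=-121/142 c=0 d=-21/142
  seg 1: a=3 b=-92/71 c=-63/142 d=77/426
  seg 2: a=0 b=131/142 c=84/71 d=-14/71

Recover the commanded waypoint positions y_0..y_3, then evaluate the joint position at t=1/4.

y_0=4 y_1=3 y_2=0 y_3=5
S(1/4) = 34395/9088

y_0 = S_0(0) = a_0 = 4
y_1 = S_1(0) = a_1 = 3
y_2 = S_2(0) = a_2 = 0
y_3 = S_2(2) = 5
t_q=1/4 is in segment 0 (τ=1/4); S_0(τ)=34395/9088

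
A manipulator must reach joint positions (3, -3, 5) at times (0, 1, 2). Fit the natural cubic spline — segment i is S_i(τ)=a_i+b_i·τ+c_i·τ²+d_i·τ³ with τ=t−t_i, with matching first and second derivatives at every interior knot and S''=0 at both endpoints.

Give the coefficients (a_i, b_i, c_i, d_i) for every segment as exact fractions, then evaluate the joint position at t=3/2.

Δ: Δ0=-6, Δ1=8
row 1: diag=4, rhs=84; c'=1/4, d'=21
back: M1=21
M: M0=0, M1=21, M2=0
seg 0: a=3, c=M0/2=0, d=(M1−M0)/(6·1)=7/2, b=Δ0−h0·(2M0+M1)/6=-19/2
seg 1: a=-3, c=M1/2=21/2, d=(M2−M1)/(6·1)=-7/2, b=Δ1−h1·(2M1+M2)/6=1
t_q=3/2 → seg 1, τ=1/2; S=-3+1·τ+21/2·τ²+-7/2·τ³=-5/16

  seg 0: a=3 b=-19/2 c=0 d=7/2
  seg 1: a=-3 b=1 c=21/2 d=-7/2
S(3/2) = -5/16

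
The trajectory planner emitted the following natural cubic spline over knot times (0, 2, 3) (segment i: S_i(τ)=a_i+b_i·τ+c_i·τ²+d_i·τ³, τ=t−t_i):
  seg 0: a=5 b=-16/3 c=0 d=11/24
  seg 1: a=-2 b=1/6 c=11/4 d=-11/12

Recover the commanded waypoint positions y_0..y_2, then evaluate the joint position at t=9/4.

y_0=5 y_1=-2 y_2=0
S(9/4) = -461/256

y_0 = S_0(0) = a_0 = 5
y_1 = S_1(0) = a_1 = -2
y_2 = S_1(1) = 0
t_q=9/4 is in segment 1 (τ=1/4); S_1(τ)=-461/256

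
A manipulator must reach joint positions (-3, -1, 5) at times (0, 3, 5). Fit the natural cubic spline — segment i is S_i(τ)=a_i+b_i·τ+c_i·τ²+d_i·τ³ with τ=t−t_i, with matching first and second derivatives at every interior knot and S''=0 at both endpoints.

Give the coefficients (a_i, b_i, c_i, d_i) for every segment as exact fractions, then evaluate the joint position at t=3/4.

Δ: Δ0=2/3, Δ1=3
row 1: diag=10, rhs=14; c'=1/5, d'=7/5
back: M1=7/5
M: M0=0, M1=7/5, M2=0
seg 0: a=-3, c=M0/2=0, d=(M1−M0)/(6·3)=7/90, b=Δ0−h0·(2M0+M1)/6=-1/30
seg 1: a=-1, c=M1/2=7/10, d=(M2−M1)/(6·2)=-7/60, b=Δ1−h1·(2M1+M2)/6=31/15
t_q=3/4 → seg 0, τ=3/4; S=-3+-1/30·τ+0·τ²+7/90·τ³=-383/128

  seg 0: a=-3 b=-1/30 c=0 d=7/90
  seg 1: a=-1 b=31/15 c=7/10 d=-7/60
S(3/4) = -383/128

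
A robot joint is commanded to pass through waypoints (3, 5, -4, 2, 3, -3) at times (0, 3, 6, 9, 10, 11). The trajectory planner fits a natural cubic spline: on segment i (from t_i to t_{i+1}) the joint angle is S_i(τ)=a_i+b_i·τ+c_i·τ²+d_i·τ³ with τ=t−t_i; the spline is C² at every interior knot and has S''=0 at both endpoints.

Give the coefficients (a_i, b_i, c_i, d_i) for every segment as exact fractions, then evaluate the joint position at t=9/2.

Δ: Δ0=2/3, Δ1=-3, Δ2=2, Δ3=1, Δ4=-6
row 1: diag=12, rhs=-22; c'=1/4, d'=-11/6
row 2: denom=12−3·1/4=45/4; d'=(30−3·-11/6)/(45/4)=142/45
row 3: denom=8−3·4/15=36/5; d'=(-6−3·142/45)/(36/5)=-58/27
row 4: denom=4−1·5/36=139/36; d'=(-42−1·-58/27)/(139/36)=-4304/417
back: M4=-4304/417
back: M3=-58/27−5/36·-4304/417=-298/417
back: M2=142/45−4/15·-298/417=4186/1251
back: M1=-11/6−1/4·4186/1251=-3340/1251
M: M0=0, M1=-3340/1251, M2=4186/1251, M3=-298/417, M4=-4304/417, M5=0
seg 0: a=3, c=M0/2=0, d=(M1−M0)/(6·3)=-1670/11259, b=Δ0−h0·(2M0+M1)/6=2504/1251
seg 1: a=5, c=M1/2=-1670/1251, d=(M2−M1)/(6·3)=3763/11259, b=Δ1−h1·(2M1+M2)/6=-2506/1251
seg 2: a=-4, c=M2/2=2093/1251, d=(M3−M2)/(6·3)=-2540/11259, b=Δ2−h2·(2M2+M3)/6=-1237/1251
seg 3: a=2, c=M3/2=-149/417, d=(M4−M3)/(6·1)=-2003/1251, b=Δ3−h3·(2M3+M4)/6=3701/1251
seg 4: a=3, c=M4/2=-2152/417, d=(M5−M4)/(6·1)=2152/1251, b=Δ4−h4·(2M4+M5)/6=-3202/1251
t_q=9/2 → seg 1, τ=3/2; S=5+-2506/1251·τ+-1670/1251·τ²+3763/11259·τ³=133/1112

  seg 0: a=3 b=2504/1251 c=0 d=-1670/11259
  seg 1: a=5 b=-2506/1251 c=-1670/1251 d=3763/11259
  seg 2: a=-4 b=-1237/1251 c=2093/1251 d=-2540/11259
  seg 3: a=2 b=3701/1251 c=-149/417 d=-2003/1251
  seg 4: a=3 b=-3202/1251 c=-2152/417 d=2152/1251
S(9/2) = 133/1112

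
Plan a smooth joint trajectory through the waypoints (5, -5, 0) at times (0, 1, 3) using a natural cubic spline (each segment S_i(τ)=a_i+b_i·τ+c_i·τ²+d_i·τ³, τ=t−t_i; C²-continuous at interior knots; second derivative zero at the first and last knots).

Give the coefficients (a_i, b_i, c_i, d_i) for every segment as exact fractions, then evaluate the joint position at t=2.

Δ: Δ0=-10, Δ1=5/2
row 1: diag=6, rhs=75; c'=1/3, d'=25/2
back: M1=25/2
M: M0=0, M1=25/2, M2=0
seg 0: a=5, c=M0/2=0, d=(M1−M0)/(6·1)=25/12, b=Δ0−h0·(2M0+M1)/6=-145/12
seg 1: a=-5, c=M1/2=25/4, d=(M2−M1)/(6·2)=-25/24, b=Δ1−h1·(2M1+M2)/6=-35/6
t_q=2 → seg 1, τ=1; S=-5+-35/6·τ+25/4·τ²+-25/24·τ³=-45/8

  seg 0: a=5 b=-145/12 c=0 d=25/12
  seg 1: a=-5 b=-35/6 c=25/4 d=-25/24
S(2) = -45/8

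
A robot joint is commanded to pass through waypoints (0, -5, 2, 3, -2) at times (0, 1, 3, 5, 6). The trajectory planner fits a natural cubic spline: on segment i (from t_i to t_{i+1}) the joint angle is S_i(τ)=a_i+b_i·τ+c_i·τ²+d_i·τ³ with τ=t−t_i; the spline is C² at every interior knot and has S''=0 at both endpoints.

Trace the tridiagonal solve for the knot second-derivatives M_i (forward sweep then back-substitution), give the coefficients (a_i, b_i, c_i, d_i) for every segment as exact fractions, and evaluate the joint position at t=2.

  seg 0: a=0 b=-397/60 c=0 d=97/60
  seg 1: a=-5 b=-53/30 c=97/20 d=-133/120
  seg 2: a=2 b=13/3 c=-9/5 d=-7/120
  seg 3: a=3 b=-107/30 c=-43/20 d=43/60
S(2) = -121/40

Δ: Δ0=-5, Δ1=7/2, Δ2=1/2, Δ3=-5
row 1: diag=6, rhs=51; c'=1/3, d'=17/2
row 2: denom=8−2·1/3=22/3; d'=(-18−2·17/2)/(22/3)=-105/22
row 3: denom=6−2·3/11=60/11; d'=(-33−2·-105/22)/(60/11)=-43/10
back: M3=-43/10
back: M2=-105/22−3/11·-43/10=-18/5
back: M1=17/2−1/3·-18/5=97/10
M: M0=0, M1=97/10, M2=-18/5, M3=-43/10, M4=0
seg 0: a=0, c=M0/2=0, d=(M1−M0)/(6·1)=97/60, b=Δ0−h0·(2M0+M1)/6=-397/60
seg 1: a=-5, c=M1/2=97/20, d=(M2−M1)/(6·2)=-133/120, b=Δ1−h1·(2M1+M2)/6=-53/30
seg 2: a=2, c=M2/2=-9/5, d=(M3−M2)/(6·2)=-7/120, b=Δ2−h2·(2M2+M3)/6=13/3
seg 3: a=3, c=M3/2=-43/20, d=(M4−M3)/(6·1)=43/60, b=Δ3−h3·(2M3+M4)/6=-107/30
t_q=2 → seg 1, τ=1; S=-5+-53/30·τ+97/20·τ²+-133/120·τ³=-121/40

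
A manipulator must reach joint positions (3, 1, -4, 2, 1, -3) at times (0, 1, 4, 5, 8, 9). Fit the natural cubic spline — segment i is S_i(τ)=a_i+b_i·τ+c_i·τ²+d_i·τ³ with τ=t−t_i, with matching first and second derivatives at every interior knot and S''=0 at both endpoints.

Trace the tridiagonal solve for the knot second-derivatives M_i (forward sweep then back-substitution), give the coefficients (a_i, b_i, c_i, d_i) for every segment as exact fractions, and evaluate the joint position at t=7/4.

  seg 0: a=3 b=-4682/2961 c=0 d=-1240/2961
  seg 1: a=1 b=-8402/2961 c=-1240/987 d=14627/26649
  seg 2: a=-4 b=13159/2961 c=10907/2961 d=-100/47
  seg 3: a=2 b=16073/2961 c=-7993/2961 d=6919/26649
  seg 4: a=1 b=-11128/2961 c=-358/987 d=358/2961
S(7/4) = -33759/21056

Δ: Δ0=-2, Δ1=-5/3, Δ2=6, Δ3=-1/3, Δ4=-4
row 1: diag=8, rhs=2; c'=3/8, d'=1/4
row 2: denom=8−3·3/8=55/8; d'=(46−3·1/4)/(55/8)=362/55
row 3: denom=8−1·8/55=432/55; d'=(-38−1·362/55)/(432/55)=-613/108
row 4: denom=8−3·55/144=329/48; d'=(-22−3·-613/108)/(329/48)=-716/987
back: M4=-716/987
back: M3=-613/108−55/144·-716/987=-15986/2961
back: M2=362/55−8/55·-15986/2961=21814/2961
back: M1=1/4−3/8·21814/2961=-2480/987
M: M0=0, M1=-2480/987, M2=21814/2961, M3=-15986/2961, M4=-716/987, M5=0
seg 0: a=3, c=M0/2=0, d=(M1−M0)/(6·1)=-1240/2961, b=Δ0−h0·(2M0+M1)/6=-4682/2961
seg 1: a=1, c=M1/2=-1240/987, d=(M2−M1)/(6·3)=14627/26649, b=Δ1−h1·(2M1+M2)/6=-8402/2961
seg 2: a=-4, c=M2/2=10907/2961, d=(M3−M2)/(6·1)=-100/47, b=Δ2−h2·(2M2+M3)/6=13159/2961
seg 3: a=2, c=M3/2=-7993/2961, d=(M4−M3)/(6·3)=6919/26649, b=Δ3−h3·(2M3+M4)/6=16073/2961
seg 4: a=1, c=M4/2=-358/987, d=(M5−M4)/(6·1)=358/2961, b=Δ4−h4·(2M4+M5)/6=-11128/2961
t_q=7/4 → seg 1, τ=3/4; S=1+-8402/2961·τ+-1240/987·τ²+14627/26649·τ³=-33759/21056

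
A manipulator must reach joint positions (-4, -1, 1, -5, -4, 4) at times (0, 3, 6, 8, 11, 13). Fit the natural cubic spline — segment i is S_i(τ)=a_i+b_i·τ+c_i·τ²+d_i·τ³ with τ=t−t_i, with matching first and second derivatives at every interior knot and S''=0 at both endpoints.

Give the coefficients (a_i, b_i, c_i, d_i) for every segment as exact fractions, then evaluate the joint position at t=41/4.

  seg 0: a=-4 b=2362/3207 c=0 d=845/28863
  seg 1: a=-1 b=4897/3207 c=845/3207 d=-5294/28863
  seg 2: a=1 b=-5915/3207 c=-1483/1069 d=1298/3207
  seg 3: a=-5 b=-8135/3207 c=1113/1069 d=-271/9621
  seg 4: a=-4 b=9460/3207 c=842/1069 d=-421/3207
S(41/4) = -393899/68416

Δ: Δ0=1, Δ1=2/3, Δ2=-3, Δ3=1/3, Δ4=4
row 1: diag=12, rhs=-2; c'=1/4, d'=-1/6
row 2: denom=10−3·1/4=37/4; d'=(-22−3·-1/6)/(37/4)=-86/37
row 3: denom=10−2·8/37=354/37; d'=(20−2·-86/37)/(354/37)=152/59
row 4: denom=10−3·37/118=1069/118; d'=(22−3·152/59)/(1069/118)=1684/1069
back: M4=1684/1069
back: M3=152/59−37/118·1684/1069=2226/1069
back: M2=-86/37−8/37·2226/1069=-2966/1069
back: M1=-1/6−1/4·-2966/1069=1690/3207
M: M0=0, M1=1690/3207, M2=-2966/1069, M3=2226/1069, M4=1684/1069, M5=0
seg 0: a=-4, c=M0/2=0, d=(M1−M0)/(6·3)=845/28863, b=Δ0−h0·(2M0+M1)/6=2362/3207
seg 1: a=-1, c=M1/2=845/3207, d=(M2−M1)/(6·3)=-5294/28863, b=Δ1−h1·(2M1+M2)/6=4897/3207
seg 2: a=1, c=M2/2=-1483/1069, d=(M3−M2)/(6·2)=1298/3207, b=Δ2−h2·(2M2+M3)/6=-5915/3207
seg 3: a=-5, c=M3/2=1113/1069, d=(M4−M3)/(6·3)=-271/9621, b=Δ3−h3·(2M3+M4)/6=-8135/3207
seg 4: a=-4, c=M4/2=842/1069, d=(M5−M4)/(6·2)=-421/3207, b=Δ4−h4·(2M4+M5)/6=9460/3207
t_q=41/4 → seg 3, τ=9/4; S=-5+-8135/3207·τ+1113/1069·τ²+-271/9621·τ³=-393899/68416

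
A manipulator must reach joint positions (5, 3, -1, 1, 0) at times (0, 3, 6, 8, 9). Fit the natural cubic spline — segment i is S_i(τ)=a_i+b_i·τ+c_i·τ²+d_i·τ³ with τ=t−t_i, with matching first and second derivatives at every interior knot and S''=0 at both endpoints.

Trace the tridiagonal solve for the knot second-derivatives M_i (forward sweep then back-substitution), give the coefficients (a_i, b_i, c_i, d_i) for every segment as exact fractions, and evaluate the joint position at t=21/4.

  seg 0: a=5 b=-23/103 c=0 d=-137/2781
  seg 1: a=3 b=-160/103 c=-137/309 d=479/2781
  seg 2: a=-1 b=45/103 c=114/103 d=-85/206
  seg 3: a=1 b=-9/103 c=-141/103 d=47/103
S(21/4) = -5127/6592

Δ: Δ0=-2/3, Δ1=-4/3, Δ2=1, Δ3=-1
row 1: diag=12, rhs=-4; c'=1/4, d'=-1/3
row 2: denom=10−3·1/4=37/4; d'=(14−3·-1/3)/(37/4)=60/37
row 3: denom=6−2·8/37=206/37; d'=(-12−2·60/37)/(206/37)=-282/103
back: M3=-282/103
back: M2=60/37−8/37·-282/103=228/103
back: M1=-1/3−1/4·228/103=-274/309
M: M0=0, M1=-274/309, M2=228/103, M3=-282/103, M4=0
seg 0: a=5, c=M0/2=0, d=(M1−M0)/(6·3)=-137/2781, b=Δ0−h0·(2M0+M1)/6=-23/103
seg 1: a=3, c=M1/2=-137/309, d=(M2−M1)/(6·3)=479/2781, b=Δ1−h1·(2M1+M2)/6=-160/103
seg 2: a=-1, c=M2/2=114/103, d=(M3−M2)/(6·2)=-85/206, b=Δ2−h2·(2M2+M3)/6=45/103
seg 3: a=1, c=M3/2=-141/103, d=(M4−M3)/(6·1)=47/103, b=Δ3−h3·(2M3+M4)/6=-9/103
t_q=21/4 → seg 1, τ=9/4; S=3+-160/103·τ+-137/309·τ²+479/2781·τ³=-5127/6592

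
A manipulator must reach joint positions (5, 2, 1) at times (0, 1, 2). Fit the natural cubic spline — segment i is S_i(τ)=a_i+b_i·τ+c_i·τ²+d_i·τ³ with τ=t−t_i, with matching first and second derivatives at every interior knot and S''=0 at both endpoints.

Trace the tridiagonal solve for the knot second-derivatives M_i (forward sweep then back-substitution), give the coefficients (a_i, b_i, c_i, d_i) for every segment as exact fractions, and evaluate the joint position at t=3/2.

  seg 0: a=5 b=-7/2 c=0 d=1/2
  seg 1: a=2 b=-2 c=3/2 d=-1/2
S(3/2) = 21/16

Δ: Δ0=-3, Δ1=-1
row 1: diag=4, rhs=12; c'=1/4, d'=3
back: M1=3
M: M0=0, M1=3, M2=0
seg 0: a=5, c=M0/2=0, d=(M1−M0)/(6·1)=1/2, b=Δ0−h0·(2M0+M1)/6=-7/2
seg 1: a=2, c=M1/2=3/2, d=(M2−M1)/(6·1)=-1/2, b=Δ1−h1·(2M1+M2)/6=-2
t_q=3/2 → seg 1, τ=1/2; S=2+-2·τ+3/2·τ²+-1/2·τ³=21/16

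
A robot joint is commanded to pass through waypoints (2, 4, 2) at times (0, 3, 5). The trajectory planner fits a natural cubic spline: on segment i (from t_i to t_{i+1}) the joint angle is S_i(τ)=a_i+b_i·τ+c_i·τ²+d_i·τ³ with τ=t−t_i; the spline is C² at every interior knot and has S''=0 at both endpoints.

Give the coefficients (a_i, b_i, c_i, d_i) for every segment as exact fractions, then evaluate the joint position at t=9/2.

Δ: Δ0=2/3, Δ1=-1
row 1: diag=10, rhs=-10; c'=1/5, d'=-1
back: M1=-1
M: M0=0, M1=-1, M2=0
seg 0: a=2, c=M0/2=0, d=(M1−M0)/(6·3)=-1/18, b=Δ0−h0·(2M0+M1)/6=7/6
seg 1: a=4, c=M1/2=-1/2, d=(M2−M1)/(6·2)=1/12, b=Δ1−h1·(2M1+M2)/6=-1/3
t_q=9/2 → seg 1, τ=3/2; S=4+-1/3·τ+-1/2·τ²+1/12·τ³=85/32

  seg 0: a=2 b=7/6 c=0 d=-1/18
  seg 1: a=4 b=-1/3 c=-1/2 d=1/12
S(9/2) = 85/32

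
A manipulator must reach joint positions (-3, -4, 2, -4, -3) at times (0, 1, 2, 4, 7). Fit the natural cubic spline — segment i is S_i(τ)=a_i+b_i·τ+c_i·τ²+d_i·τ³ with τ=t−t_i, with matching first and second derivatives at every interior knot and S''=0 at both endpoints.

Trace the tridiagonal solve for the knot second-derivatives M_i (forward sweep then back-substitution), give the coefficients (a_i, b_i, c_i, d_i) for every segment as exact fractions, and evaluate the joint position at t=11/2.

  seg 0: a=-3 b=-1054/321 c=0 d=733/321
  seg 1: a=-4 b=1145/321 c=733/107 d=-1418/321
  seg 2: a=2 b=1289/321 c=-685/107 d=929/642
  seg 3: a=-4 b=-1357/321 c=244/107 d=-244/963
S(11/2) = -649/107

Δ: Δ0=-1, Δ1=6, Δ2=-3, Δ3=1/3
row 1: diag=4, rhs=42; c'=1/4, d'=21/2
row 2: denom=6−1·1/4=23/4; d'=(-54−1·21/2)/(23/4)=-258/23
row 3: denom=10−2·8/23=214/23; d'=(20−2·-258/23)/(214/23)=488/107
back: M3=488/107
back: M2=-258/23−8/23·488/107=-1370/107
back: M1=21/2−1/4·-1370/107=1466/107
M: M0=0, M1=1466/107, M2=-1370/107, M3=488/107, M4=0
seg 0: a=-3, c=M0/2=0, d=(M1−M0)/(6·1)=733/321, b=Δ0−h0·(2M0+M1)/6=-1054/321
seg 1: a=-4, c=M1/2=733/107, d=(M2−M1)/(6·1)=-1418/321, b=Δ1−h1·(2M1+M2)/6=1145/321
seg 2: a=2, c=M2/2=-685/107, d=(M3−M2)/(6·2)=929/642, b=Δ2−h2·(2M2+M3)/6=1289/321
seg 3: a=-4, c=M3/2=244/107, d=(M4−M3)/(6·3)=-244/963, b=Δ3−h3·(2M3+M4)/6=-1357/321
t_q=11/2 → seg 3, τ=3/2; S=-4+-1357/321·τ+244/107·τ²+-244/963·τ³=-649/107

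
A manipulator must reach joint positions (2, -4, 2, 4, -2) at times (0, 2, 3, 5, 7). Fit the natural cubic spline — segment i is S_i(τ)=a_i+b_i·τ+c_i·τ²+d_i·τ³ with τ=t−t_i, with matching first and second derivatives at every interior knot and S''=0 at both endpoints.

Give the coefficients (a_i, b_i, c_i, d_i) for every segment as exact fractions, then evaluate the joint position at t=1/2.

Δ: Δ0=-3, Δ1=6, Δ2=1, Δ3=-3
row 1: diag=6, rhs=54; c'=1/6, d'=9
row 2: denom=6−1·1/6=35/6; d'=(-30−1·9)/(35/6)=-234/35
row 3: denom=8−2·12/35=256/35; d'=(-24−2·-234/35)/(256/35)=-93/64
back: M3=-93/64
back: M2=-234/35−12/35·-93/64=-99/16
back: M1=9−1/6·-99/16=321/32
M: M0=0, M1=321/32, M2=-99/16, M3=-93/64, M4=0
seg 0: a=2, c=M0/2=0, d=(M1−M0)/(6·2)=107/128, b=Δ0−h0·(2M0+M1)/6=-203/32
seg 1: a=-4, c=M1/2=321/64, d=(M2−M1)/(6·1)=-173/64, b=Δ1−h1·(2M1+M2)/6=59/16
seg 2: a=2, c=M2/2=-99/32, d=(M3−M2)/(6·2)=101/256, b=Δ2−h2·(2M2+M3)/6=359/64
seg 3: a=4, c=M3/2=-93/128, d=(M4−M3)/(6·2)=31/256, b=Δ3−h3·(2M3+M4)/6=-65/32
t_q=1/2 → seg 0, τ=1/2; S=2+-203/32·τ+0·τ²+107/128·τ³=-1093/1024

  seg 0: a=2 b=-203/32 c=0 d=107/128
  seg 1: a=-4 b=59/16 c=321/64 d=-173/64
  seg 2: a=2 b=359/64 c=-99/32 d=101/256
  seg 3: a=4 b=-65/32 c=-93/128 d=31/256
S(1/2) = -1093/1024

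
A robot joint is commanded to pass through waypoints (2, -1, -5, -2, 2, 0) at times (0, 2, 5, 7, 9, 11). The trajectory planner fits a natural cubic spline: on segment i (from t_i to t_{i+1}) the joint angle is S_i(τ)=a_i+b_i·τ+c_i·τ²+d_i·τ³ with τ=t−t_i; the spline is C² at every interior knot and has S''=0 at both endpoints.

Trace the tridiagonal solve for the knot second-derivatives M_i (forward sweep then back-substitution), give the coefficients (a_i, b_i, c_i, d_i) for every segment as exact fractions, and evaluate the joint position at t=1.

Δ: Δ0=-3/2, Δ1=-4/3, Δ2=3/2, Δ3=2, Δ4=-1
row 1: diag=10, rhs=1; c'=3/10, d'=1/10
row 2: denom=10−3·3/10=91/10; d'=(17−3·1/10)/(91/10)=167/91
row 3: denom=8−2·20/91=688/91; d'=(3−2·167/91)/(688/91)=-61/688
row 4: denom=8−2·91/344=1285/172; d'=(-18−2·-61/688)/(1285/172)=-6131/2570
back: M4=-6131/2570
back: M3=-61/688−91/344·-6131/2570=697/1285
back: M2=167/91−20/91·697/1285=441/257
back: M1=1/10−3/10·441/257=-533/1285
M: M0=0, M1=-533/1285, M2=441/257, M3=697/1285, M4=-6131/2570, M5=0
seg 0: a=2, c=M0/2=0, d=(M1−M0)/(6·2)=-533/15420, b=Δ0−h0·(2M0+M1)/6=-10499/7710
seg 1: a=-1, c=M1/2=-533/2570, d=(M2−M1)/(6·3)=1369/11565, b=Δ1−h1·(2M1+M2)/6=-13697/7710
seg 2: a=-5, c=M2/2=441/514, d=(M3−M2)/(6·2)=-377/3855, b=Δ2−h2·(2M2+M3)/6=1351/7710
seg 3: a=-2, c=M3/2=697/2570, d=(M4−M3)/(6·2)=-1505/6168, b=Δ3−h3·(2M3+M4)/6=18763/7710
seg 4: a=2, c=M4/2=-6131/5140, d=(M5−M4)/(6·2)=6131/30840, b=Δ4−h4·(2M4+M5)/6=2276/3855
t_q=1 → seg 0, τ=1; S=2+-10499/7710·τ+0·τ²+-533/15420·τ³=3103/5140

  seg 0: a=2 b=-10499/7710 c=0 d=-533/15420
  seg 1: a=-1 b=-13697/7710 c=-533/2570 d=1369/11565
  seg 2: a=-5 b=1351/7710 c=441/514 d=-377/3855
  seg 3: a=-2 b=18763/7710 c=697/2570 d=-1505/6168
  seg 4: a=2 b=2276/3855 c=-6131/5140 d=6131/30840
S(1) = 3103/5140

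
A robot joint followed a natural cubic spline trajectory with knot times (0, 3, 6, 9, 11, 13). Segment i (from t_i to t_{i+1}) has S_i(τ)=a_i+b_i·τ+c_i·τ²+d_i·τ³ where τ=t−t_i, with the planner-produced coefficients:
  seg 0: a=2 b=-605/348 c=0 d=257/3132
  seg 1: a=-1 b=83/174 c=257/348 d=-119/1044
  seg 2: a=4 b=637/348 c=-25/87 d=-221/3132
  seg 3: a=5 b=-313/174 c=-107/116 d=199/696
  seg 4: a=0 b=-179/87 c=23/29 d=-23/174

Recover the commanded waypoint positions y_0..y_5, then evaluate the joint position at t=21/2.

y_0 = S_0(0) = a_0 = 2
y_1 = S_1(0) = a_1 = -1
y_2 = S_2(0) = a_2 = 4
y_3 = S_3(0) = a_3 = 5
y_4 = S_4(0) = a_4 = 0
y_5 = S_4(2) = -2
t_q=21/2 is in segment 3 (τ=3/2); S_3(τ)=2211/1856

y_0=2 y_1=-1 y_2=4 y_3=5 y_4=0 y_5=-2
S(21/2) = 2211/1856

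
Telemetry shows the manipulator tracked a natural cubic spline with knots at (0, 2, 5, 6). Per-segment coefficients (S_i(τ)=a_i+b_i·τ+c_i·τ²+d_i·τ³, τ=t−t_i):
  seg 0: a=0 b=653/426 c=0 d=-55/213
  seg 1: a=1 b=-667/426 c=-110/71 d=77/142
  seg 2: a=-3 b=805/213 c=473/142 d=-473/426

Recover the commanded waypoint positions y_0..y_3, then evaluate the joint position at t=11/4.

y_0=0 y_1=1 y_2=-3 y_3=3
S(11/4) = -7425/9088

y_0 = S_0(0) = a_0 = 0
y_1 = S_1(0) = a_1 = 1
y_2 = S_2(0) = a_2 = -3
y_3 = S_2(1) = 3
t_q=11/4 is in segment 1 (τ=3/4); S_1(τ)=-7425/9088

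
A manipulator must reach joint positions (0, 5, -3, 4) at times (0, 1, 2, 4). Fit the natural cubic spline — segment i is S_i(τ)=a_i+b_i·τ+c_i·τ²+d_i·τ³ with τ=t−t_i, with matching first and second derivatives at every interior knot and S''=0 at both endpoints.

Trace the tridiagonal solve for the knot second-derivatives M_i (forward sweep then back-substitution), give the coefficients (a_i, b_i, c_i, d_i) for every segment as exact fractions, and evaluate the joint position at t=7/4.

  seg 0: a=0 b=409/46 c=0 d=-179/46
  seg 1: a=5 b=-64/23 c=-537/46 d=297/46
  seg 2: a=-3 b=-311/46 c=177/23 d=-59/46
S(7/4) = -119/128

Δ: Δ0=5, Δ1=-8, Δ2=7/2
row 1: diag=4, rhs=-78; c'=1/4, d'=-39/2
row 2: denom=6−1·1/4=23/4; d'=(69−1·-39/2)/(23/4)=354/23
back: M2=354/23
back: M1=-39/2−1/4·354/23=-537/23
M: M0=0, M1=-537/23, M2=354/23, M3=0
seg 0: a=0, c=M0/2=0, d=(M1−M0)/(6·1)=-179/46, b=Δ0−h0·(2M0+M1)/6=409/46
seg 1: a=5, c=M1/2=-537/46, d=(M2−M1)/(6·1)=297/46, b=Δ1−h1·(2M1+M2)/6=-64/23
seg 2: a=-3, c=M2/2=177/23, d=(M3−M2)/(6·2)=-59/46, b=Δ2−h2·(2M2+M3)/6=-311/46
t_q=7/4 → seg 1, τ=3/4; S=5+-64/23·τ+-537/46·τ²+297/46·τ³=-119/128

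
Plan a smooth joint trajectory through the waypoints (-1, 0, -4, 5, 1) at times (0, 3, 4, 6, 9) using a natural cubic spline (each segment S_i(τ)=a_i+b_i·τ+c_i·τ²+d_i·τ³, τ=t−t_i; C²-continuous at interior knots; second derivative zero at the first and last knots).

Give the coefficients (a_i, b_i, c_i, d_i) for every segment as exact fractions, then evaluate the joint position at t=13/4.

  seg 0: a=-1 b=194/73 c=0 d=-509/1971
  seg 1: a=0 b=-315/73 c=-509/219 d=578/219
  seg 2: a=-4 b=-229/219 c=1225/219 d=-2471/1752
  seg 3: a=5 b=643/146 c=-2513/876 d=2513/7884
S(13/4) = -2763/2336

Δ: Δ0=1/3, Δ1=-4, Δ2=9/2, Δ3=-4/3
row 1: diag=8, rhs=-26; c'=1/8, d'=-13/4
row 2: denom=6−1·1/8=47/8; d'=(51−1·-13/4)/(47/8)=434/47
row 3: denom=10−2·16/47=438/47; d'=(-35−2·434/47)/(438/47)=-2513/438
back: M3=-2513/438
back: M2=434/47−16/47·-2513/438=2450/219
back: M1=-13/4−1/8·2450/219=-1018/219
M: M0=0, M1=-1018/219, M2=2450/219, M3=-2513/438, M4=0
seg 0: a=-1, c=M0/2=0, d=(M1−M0)/(6·3)=-509/1971, b=Δ0−h0·(2M0+M1)/6=194/73
seg 1: a=0, c=M1/2=-509/219, d=(M2−M1)/(6·1)=578/219, b=Δ1−h1·(2M1+M2)/6=-315/73
seg 2: a=-4, c=M2/2=1225/219, d=(M3−M2)/(6·2)=-2471/1752, b=Δ2−h2·(2M2+M3)/6=-229/219
seg 3: a=5, c=M3/2=-2513/876, d=(M4−M3)/(6·3)=2513/7884, b=Δ3−h3·(2M3+M4)/6=643/146
t_q=13/4 → seg 1, τ=1/4; S=0+-315/73·τ+-509/219·τ²+578/219·τ³=-2763/2336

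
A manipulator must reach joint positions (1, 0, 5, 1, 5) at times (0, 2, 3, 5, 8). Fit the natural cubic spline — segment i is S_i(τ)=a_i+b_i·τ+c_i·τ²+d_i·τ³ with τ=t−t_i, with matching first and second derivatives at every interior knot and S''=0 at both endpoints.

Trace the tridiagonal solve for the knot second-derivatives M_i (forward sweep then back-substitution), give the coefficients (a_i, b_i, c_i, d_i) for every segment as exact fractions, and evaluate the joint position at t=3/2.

  seg 0: a=1 b=-2797/978 c=0 d=577/978
  seg 1: a=0 b=4127/978 c=577/163 d=-2699/978
  seg 2: a=5 b=1477/489 c=-1545/326 d=545/489
  seg 3: a=1 b=-1253/489 c=635/326 d=-635/2934
S(3/2) = -3387/2608

Δ: Δ0=-1/2, Δ1=5, Δ2=-2, Δ3=4/3
row 1: diag=6, rhs=33; c'=1/6, d'=11/2
row 2: denom=6−1·1/6=35/6; d'=(-42−1·11/2)/(35/6)=-57/7
row 3: denom=10−2·12/35=326/35; d'=(20−2·-57/7)/(326/35)=635/163
back: M3=635/163
back: M2=-57/7−12/35·635/163=-1545/163
back: M1=11/2−1/6·-1545/163=1154/163
M: M0=0, M1=1154/163, M2=-1545/163, M3=635/163, M4=0
seg 0: a=1, c=M0/2=0, d=(M1−M0)/(6·2)=577/978, b=Δ0−h0·(2M0+M1)/6=-2797/978
seg 1: a=0, c=M1/2=577/163, d=(M2−M1)/(6·1)=-2699/978, b=Δ1−h1·(2M1+M2)/6=4127/978
seg 2: a=5, c=M2/2=-1545/326, d=(M3−M2)/(6·2)=545/489, b=Δ2−h2·(2M2+M3)/6=1477/489
seg 3: a=1, c=M3/2=635/326, d=(M4−M3)/(6·3)=-635/2934, b=Δ3−h3·(2M3+M4)/6=-1253/489
t_q=3/2 → seg 0, τ=3/2; S=1+-2797/978·τ+0·τ²+577/978·τ³=-3387/2608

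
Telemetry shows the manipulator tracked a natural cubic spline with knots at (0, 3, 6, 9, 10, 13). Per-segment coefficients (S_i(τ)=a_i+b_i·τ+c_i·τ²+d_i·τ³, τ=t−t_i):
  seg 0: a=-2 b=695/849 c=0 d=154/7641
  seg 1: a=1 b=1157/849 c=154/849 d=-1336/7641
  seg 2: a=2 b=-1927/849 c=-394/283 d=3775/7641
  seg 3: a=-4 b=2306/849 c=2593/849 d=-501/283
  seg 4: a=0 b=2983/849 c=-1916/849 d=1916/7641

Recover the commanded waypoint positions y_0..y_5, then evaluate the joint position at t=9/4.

y_0=-2 y_1=1 y_2=2 y_3=-4 y_4=0 y_5=-3
S(9/4) = 647/9056

y_0 = S_0(0) = a_0 = -2
y_1 = S_1(0) = a_1 = 1
y_2 = S_2(0) = a_2 = 2
y_3 = S_3(0) = a_3 = -4
y_4 = S_4(0) = a_4 = 0
y_5 = S_4(3) = -3
t_q=9/4 is in segment 0 (τ=9/4); S_0(τ)=647/9056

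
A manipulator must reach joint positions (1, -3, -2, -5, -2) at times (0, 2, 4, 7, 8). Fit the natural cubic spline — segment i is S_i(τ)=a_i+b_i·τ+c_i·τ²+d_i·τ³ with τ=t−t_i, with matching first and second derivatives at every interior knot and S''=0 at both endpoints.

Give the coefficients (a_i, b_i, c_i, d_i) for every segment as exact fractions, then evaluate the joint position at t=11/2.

Δ: Δ0=-2, Δ1=1/2, Δ2=-1, Δ3=3
row 1: diag=8, rhs=15; c'=1/4, d'=15/8
row 2: denom=10−2·1/4=19/2; d'=(-9−2·15/8)/(19/2)=-51/38
row 3: denom=8−3·6/19=134/19; d'=(24−3·-51/38)/(134/19)=1065/268
back: M3=1065/268
back: M2=-51/38−6/19·1065/268=-174/67
back: M1=15/8−1/4·-174/67=1353/536
M: M0=0, M1=1353/536, M2=-174/67, M3=1065/268, M4=0
seg 0: a=1, c=M0/2=0, d=(M1−M0)/(6·2)=451/2144, b=Δ0−h0·(2M0+M1)/6=-1523/536
seg 1: a=-3, c=M1/2=1353/1072, d=(M2−M1)/(6·2)=-915/2144, b=Δ1−h1·(2M1+M2)/6=-85/268
seg 2: a=-2, c=M2/2=-87/67, d=(M3−M2)/(6·3)=587/1608, b=Δ2−h2·(2M2+M3)/6=-209/536
seg 3: a=-5, c=M3/2=1065/536, d=(M4−M3)/(6·1)=-355/536, b=Δ3−h3·(2M3+M4)/6=449/268
t_q=11/2 → seg 2, τ=3/2; S=-2+-209/536·τ+-87/67·τ²+587/1608·τ³=-18329/4288

  seg 0: a=1 b=-1523/536 c=0 d=451/2144
  seg 1: a=-3 b=-85/268 c=1353/1072 d=-915/2144
  seg 2: a=-2 b=-209/536 c=-87/67 d=587/1608
  seg 3: a=-5 b=449/268 c=1065/536 d=-355/536
S(11/2) = -18329/4288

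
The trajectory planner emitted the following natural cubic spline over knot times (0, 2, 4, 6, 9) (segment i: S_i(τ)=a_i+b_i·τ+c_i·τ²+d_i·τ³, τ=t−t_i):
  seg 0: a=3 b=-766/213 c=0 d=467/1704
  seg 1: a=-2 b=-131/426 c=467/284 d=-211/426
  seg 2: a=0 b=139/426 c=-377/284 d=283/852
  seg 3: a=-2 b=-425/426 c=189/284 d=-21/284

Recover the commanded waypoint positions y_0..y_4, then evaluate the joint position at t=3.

y_0=3 y_1=-2 y_2=0 y_3=-2 y_4=-1
S(3) = -329/284

y_0 = S_0(0) = a_0 = 3
y_1 = S_1(0) = a_1 = -2
y_2 = S_2(0) = a_2 = 0
y_3 = S_3(0) = a_3 = -2
y_4 = S_3(3) = -1
t_q=3 is in segment 1 (τ=1); S_1(τ)=-329/284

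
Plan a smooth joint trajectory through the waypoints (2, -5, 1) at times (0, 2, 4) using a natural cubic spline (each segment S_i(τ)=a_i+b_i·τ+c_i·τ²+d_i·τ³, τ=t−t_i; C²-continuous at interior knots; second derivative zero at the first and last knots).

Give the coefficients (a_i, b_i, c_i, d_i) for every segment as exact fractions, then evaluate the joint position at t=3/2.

Δ: Δ0=-7/2, Δ1=3
row 1: diag=8, rhs=39; c'=1/4, d'=39/8
back: M1=39/8
M: M0=0, M1=39/8, M2=0
seg 0: a=2, c=M0/2=0, d=(M1−M0)/(6·2)=13/32, b=Δ0−h0·(2M0+M1)/6=-41/8
seg 1: a=-5, c=M1/2=39/16, d=(M2−M1)/(6·2)=-13/32, b=Δ1−h1·(2M1+M2)/6=-1/4
t_q=3/2 → seg 0, τ=3/2; S=2+-41/8·τ+0·τ²+13/32·τ³=-1105/256

  seg 0: a=2 b=-41/8 c=0 d=13/32
  seg 1: a=-5 b=-1/4 c=39/16 d=-13/32
S(3/2) = -1105/256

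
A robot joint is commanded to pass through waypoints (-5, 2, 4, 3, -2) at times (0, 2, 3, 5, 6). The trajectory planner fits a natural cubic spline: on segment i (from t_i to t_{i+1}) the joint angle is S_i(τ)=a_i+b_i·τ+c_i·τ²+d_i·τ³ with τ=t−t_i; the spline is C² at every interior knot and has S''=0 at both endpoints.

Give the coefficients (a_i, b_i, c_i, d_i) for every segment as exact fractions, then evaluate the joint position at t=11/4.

Δ: Δ0=7/2, Δ1=2, Δ2=-1/2, Δ3=-5
row 1: diag=6, rhs=-9; c'=1/6, d'=-3/2
row 2: denom=6−1·1/6=35/6; d'=(-15−1·-3/2)/(35/6)=-81/35
row 3: denom=6−2·12/35=186/35; d'=(-27−2·-81/35)/(186/35)=-261/62
back: M3=-261/62
back: M2=-81/35−12/35·-261/62=-27/31
back: M1=-3/2−1/6·-27/31=-42/31
M: M0=0, M1=-42/31, M2=-27/31, M3=-261/62, M4=0
seg 0: a=-5, c=M0/2=0, d=(M1−M0)/(6·2)=-7/62, b=Δ0−h0·(2M0+M1)/6=245/62
seg 1: a=2, c=M1/2=-21/31, d=(M2−M1)/(6·1)=5/62, b=Δ1−h1·(2M1+M2)/6=161/62
seg 2: a=4, c=M2/2=-27/62, d=(M3−M2)/(6·2)=-69/248, b=Δ2−h2·(2M2+M3)/6=46/31
seg 3: a=3, c=M3/2=-261/124, d=(M4−M3)/(6·1)=87/124, b=Δ3−h3·(2M3+M4)/6=-223/62
t_q=11/4 → seg 1, τ=3/4; S=2+161/62·τ+-21/31·τ²+5/62·τ³=14287/3968

  seg 0: a=-5 b=245/62 c=0 d=-7/62
  seg 1: a=2 b=161/62 c=-21/31 d=5/62
  seg 2: a=4 b=46/31 c=-27/62 d=-69/248
  seg 3: a=3 b=-223/62 c=-261/124 d=87/124
S(11/4) = 14287/3968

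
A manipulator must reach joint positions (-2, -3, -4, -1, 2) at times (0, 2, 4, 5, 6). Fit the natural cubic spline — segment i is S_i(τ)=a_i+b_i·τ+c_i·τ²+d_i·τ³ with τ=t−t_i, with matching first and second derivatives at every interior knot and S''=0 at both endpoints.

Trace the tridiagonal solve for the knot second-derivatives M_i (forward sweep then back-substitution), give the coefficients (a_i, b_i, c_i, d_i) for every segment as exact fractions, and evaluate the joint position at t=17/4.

  seg 0: a=-2 b=-1/6 c=0 d=-1/12
  seg 1: a=-3 b=-7/6 c=-1/2 d=5/12
  seg 2: a=-4 b=11/6 c=2 d=-5/6
  seg 3: a=-1 b=10/3 c=-1/2 d=1/6
S(17/4) = -439/128

Δ: Δ0=-1/2, Δ1=-1/2, Δ2=3, Δ3=3
row 1: diag=8, rhs=0; c'=1/4, d'=0
row 2: denom=6−2·1/4=11/2; d'=(21−2·0)/(11/2)=42/11
row 3: denom=4−1·2/11=42/11; d'=(0−1·42/11)/(42/11)=-1
back: M3=-1
back: M2=42/11−2/11·-1=4
back: M1=0−1/4·4=-1
M: M0=0, M1=-1, M2=4, M3=-1, M4=0
seg 0: a=-2, c=M0/2=0, d=(M1−M0)/(6·2)=-1/12, b=Δ0−h0·(2M0+M1)/6=-1/6
seg 1: a=-3, c=M1/2=-1/2, d=(M2−M1)/(6·2)=5/12, b=Δ1−h1·(2M1+M2)/6=-7/6
seg 2: a=-4, c=M2/2=2, d=(M3−M2)/(6·1)=-5/6, b=Δ2−h2·(2M2+M3)/6=11/6
seg 3: a=-1, c=M3/2=-1/2, d=(M4−M3)/(6·1)=1/6, b=Δ3−h3·(2M3+M4)/6=10/3
t_q=17/4 → seg 2, τ=1/4; S=-4+11/6·τ+2·τ²+-5/6·τ³=-439/128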